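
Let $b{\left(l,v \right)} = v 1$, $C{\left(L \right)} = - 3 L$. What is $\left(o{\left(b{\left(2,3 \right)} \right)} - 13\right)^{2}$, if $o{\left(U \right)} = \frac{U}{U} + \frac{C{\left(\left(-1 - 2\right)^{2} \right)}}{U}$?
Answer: $441$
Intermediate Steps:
$b{\left(l,v \right)} = v$
$o{\left(U \right)} = 1 - \frac{27}{U}$ ($o{\left(U \right)} = \frac{U}{U} + \frac{\left(-3\right) \left(-1 - 2\right)^{2}}{U} = 1 + \frac{\left(-3\right) \left(-3\right)^{2}}{U} = 1 + \frac{\left(-3\right) 9}{U} = 1 - \frac{27}{U}$)
$\left(o{\left(b{\left(2,3 \right)} \right)} - 13\right)^{2} = \left(\frac{-27 + 3}{3} - 13\right)^{2} = \left(\frac{1}{3} \left(-24\right) - 13\right)^{2} = \left(-8 - 13\right)^{2} = \left(-21\right)^{2} = 441$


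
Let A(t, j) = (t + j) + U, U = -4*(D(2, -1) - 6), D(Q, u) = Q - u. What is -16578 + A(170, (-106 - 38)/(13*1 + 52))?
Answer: -1065884/65 ≈ -16398.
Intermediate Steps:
U = 12 (U = -4*((2 - 1*(-1)) - 6) = -4*((2 + 1) - 6) = -4*(3 - 6) = -4*(-3) = 12)
A(t, j) = 12 + j + t (A(t, j) = (t + j) + 12 = (j + t) + 12 = 12 + j + t)
-16578 + A(170, (-106 - 38)/(13*1 + 52)) = -16578 + (12 + (-106 - 38)/(13*1 + 52) + 170) = -16578 + (12 - 144/(13 + 52) + 170) = -16578 + (12 - 144/65 + 170) = -16578 + 11686/65 = -1065884/65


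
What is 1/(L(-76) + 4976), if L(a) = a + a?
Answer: 1/4824 ≈ 0.00020730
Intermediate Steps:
L(a) = 2*a
1/(L(-76) + 4976) = 1/(2*(-76) + 4976) = 1/(-152 + 4976) = 1/4824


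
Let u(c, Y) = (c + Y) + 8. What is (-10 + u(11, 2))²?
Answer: 121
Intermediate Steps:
u(c, Y) = 8 + Y + c (u(c, Y) = (Y + c) + 8 = 8 + Y + c)
(-10 + u(11, 2))² = (-10 + (8 + 2 + 11))² = (-10 + 21)² = 11² = 121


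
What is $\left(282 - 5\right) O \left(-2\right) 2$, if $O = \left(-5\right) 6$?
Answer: $33240$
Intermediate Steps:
$O = -30$
$\left(282 - 5\right) O \left(-2\right) 2 = \left(282 - 5\right) \left(-30\right) \left(-2\right) 2 = 277 \cdot 60 \cdot 2 = 277 \cdot 120 = 33240$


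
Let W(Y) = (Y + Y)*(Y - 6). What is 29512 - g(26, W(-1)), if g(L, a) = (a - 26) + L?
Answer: 29498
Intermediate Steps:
W(Y) = 2*Y*(-6 + Y) (W(Y) = (2*Y)*(-6 + Y) = 2*Y*(-6 + Y))
g(L, a) = -26 + L + a (g(L, a) = (-26 + a) + L = -26 + L + a)
29512 - g(26, W(-1)) = 29512 - (-26 + 26 + 2*(-1)*(-6 - 1)) = 29512 - (-26 + 26 + 2*(-1)*(-7)) = 29512 - (-26 + 26 + 14) = 29512 - 1*14 = 29512 - 14 = 29498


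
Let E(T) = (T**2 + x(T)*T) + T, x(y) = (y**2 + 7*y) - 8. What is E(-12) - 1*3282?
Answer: -3774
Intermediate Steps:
x(y) = -8 + y**2 + 7*y
E(T) = T + T**2 + T*(-8 + T**2 + 7*T) (E(T) = (T**2 + (-8 + T**2 + 7*T)*T) + T = (T**2 + T*(-8 + T**2 + 7*T)) + T = T + T**2 + T*(-8 + T**2 + 7*T))
E(-12) - 1*3282 = -12*(-7 + (-12)**2 + 8*(-12)) - 1*3282 = -12*(-7 + 144 - 96) - 3282 = -12*41 - 3282 = -492 - 3282 = -3774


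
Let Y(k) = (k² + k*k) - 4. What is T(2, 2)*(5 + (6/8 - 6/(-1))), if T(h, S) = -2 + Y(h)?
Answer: 47/2 ≈ 23.500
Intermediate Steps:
Y(k) = -4 + 2*k² (Y(k) = (k² + k²) - 4 = 2*k² - 4 = -4 + 2*k²)
T(h, S) = -6 + 2*h² (T(h, S) = -2 + (-4 + 2*h²) = -6 + 2*h²)
T(2, 2)*(5 + (6/8 - 6/(-1))) = (-6 + 2*2²)*(5 + (6/8 - 6/(-1))) = (-6 + 2*4)*(5 + (6*(⅛) - 6*(-1))) = (-6 + 8)*(5 + (¾ + 6)) = 2*(5 + 27/4) = 2*(47/4) = 47/2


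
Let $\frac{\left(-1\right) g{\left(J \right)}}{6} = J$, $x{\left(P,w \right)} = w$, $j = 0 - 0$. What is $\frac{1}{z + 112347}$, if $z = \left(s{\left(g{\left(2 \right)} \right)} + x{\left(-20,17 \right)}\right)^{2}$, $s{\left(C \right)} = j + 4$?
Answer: $\frac{1}{112788} \approx 8.8662 \cdot 10^{-6}$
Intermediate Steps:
$j = 0$ ($j = 0 + 0 = 0$)
$g{\left(J \right)} = - 6 J$
$s{\left(C \right)} = 4$ ($s{\left(C \right)} = 0 + 4 = 4$)
$z = 441$ ($z = \left(4 + 17\right)^{2} = 21^{2} = 441$)
$\frac{1}{z + 112347} = \frac{1}{441 + 112347} = \frac{1}{112788}$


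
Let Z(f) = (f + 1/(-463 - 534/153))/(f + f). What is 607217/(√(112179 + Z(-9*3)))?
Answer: 1821651*√571454166520879/24019762369 ≈ 1813.0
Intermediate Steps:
Z(f) = (-51/23791 + f)/(2*f) (Z(f) = (f + 1/(-463 - 534*1/153))/((2*f)) = (f + 1/(-463 - 178/51))*(1/(2*f)) = (f + 1/(-23791/51))*(1/(2*f)) = (f - 51/23791)*(1/(2*f)) = (-51/23791 + f)*(1/(2*f)) = (-51/23791 + f)/(2*f))
607217/(√(112179 + Z(-9*3))) = 607217/(√(112179 + (-51 + 23791*(-9*3))/(47582*((-9*3))))) = 607217/(√(112179 + (1/47582)*(-51 + 23791*(-27))/(-27))) = 607217/(√(112179 + (1/47582)*(-1/27)*(-51 - 642357))) = 607217/(√(112179 + (1/47582)*(-1/27)*(-642408))) = 607217/(√(112179 + 107068/214119)) = 607217/(√(24019762369/214119)) = 607217/((√571454166520879/71373)) = 607217*(3*√571454166520879/24019762369) = 1821651*√571454166520879/24019762369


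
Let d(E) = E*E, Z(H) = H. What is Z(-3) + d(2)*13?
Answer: 49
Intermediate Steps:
d(E) = E²
Z(-3) + d(2)*13 = -3 + 2²*13 = -3 + 4*13 = -3 + 52 = 49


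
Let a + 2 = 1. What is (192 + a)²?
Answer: 36481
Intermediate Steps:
a = -1 (a = -2 + 1 = -1)
(192 + a)² = (192 - 1)² = 191² = 36481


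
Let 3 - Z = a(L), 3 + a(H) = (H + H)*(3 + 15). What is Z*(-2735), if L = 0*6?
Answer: -16410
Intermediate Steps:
L = 0
a(H) = -3 + 36*H (a(H) = -3 + (H + H)*(3 + 15) = -3 + (2*H)*18 = -3 + 36*H)
Z = 6 (Z = 3 - (-3 + 36*0) = 3 - (-3 + 0) = 3 - 1*(-3) = 3 + 3 = 6)
Z*(-2735) = 6*(-2735) = -16410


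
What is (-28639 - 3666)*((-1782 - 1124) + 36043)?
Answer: -1070490785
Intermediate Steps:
(-28639 - 3666)*((-1782 - 1124) + 36043) = -32305*(-2906 + 36043) = -32305*33137 = -1070490785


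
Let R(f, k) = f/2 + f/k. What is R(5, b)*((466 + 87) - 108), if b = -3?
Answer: 2225/6 ≈ 370.83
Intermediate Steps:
R(f, k) = f/2 + f/k (R(f, k) = f*(1/2) + f/k = f/2 + f/k)
R(5, b)*((466 + 87) - 108) = ((1/2)*5 + 5/(-3))*((466 + 87) - 108) = (5/2 + 5*(-1/3))*(553 - 108) = (5/2 - 5/3)*445 = (5/6)*445 = 2225/6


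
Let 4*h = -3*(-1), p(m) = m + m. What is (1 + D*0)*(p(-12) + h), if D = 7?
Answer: -93/4 ≈ -23.250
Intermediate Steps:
p(m) = 2*m
h = ¾ (h = (-3*(-1))/4 = (¼)*3 = ¾ ≈ 0.75000)
(1 + D*0)*(p(-12) + h) = (1 + 7*0)*(2*(-12) + ¾) = (1 + 0)*(-24 + ¾) = 1*(-93/4) = -93/4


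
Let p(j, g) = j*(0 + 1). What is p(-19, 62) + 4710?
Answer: 4691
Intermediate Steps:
p(j, g) = j (p(j, g) = j*1 = j)
p(-19, 62) + 4710 = -19 + 4710 = 4691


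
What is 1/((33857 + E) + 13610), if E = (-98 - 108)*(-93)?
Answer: 1/66625 ≈ 1.5009e-5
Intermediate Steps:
E = 19158 (E = -206*(-93) = 19158)
1/((33857 + E) + 13610) = 1/((33857 + 19158) + 13610) = 1/(53015 + 13610) = 1/66625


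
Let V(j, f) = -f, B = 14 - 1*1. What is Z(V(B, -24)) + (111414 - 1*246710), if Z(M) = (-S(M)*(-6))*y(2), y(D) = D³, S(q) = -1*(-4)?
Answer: -135104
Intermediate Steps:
B = 13 (B = 14 - 1 = 13)
S(q) = 4
Z(M) = 192 (Z(M) = (-1*4*(-6))*2³ = -4*(-6)*8 = 24*8 = 192)
Z(V(B, -24)) + (111414 - 1*246710) = 192 + (111414 - 1*246710) = 192 + (111414 - 246710) = 192 - 135296 = -135104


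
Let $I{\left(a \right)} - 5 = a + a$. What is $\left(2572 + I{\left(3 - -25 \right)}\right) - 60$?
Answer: $2573$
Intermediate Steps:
$I{\left(a \right)} = 5 + 2 a$ ($I{\left(a \right)} = 5 + \left(a + a\right) = 5 + 2 a$)
$\left(2572 + I{\left(3 - -25 \right)}\right) - 60 = \left(2572 + \left(5 + 2 \left(3 - -25\right)\right)\right) - 60 = \left(2572 + \left(5 + 2 \left(3 + 25\right)\right)\right) - 60 = \left(2572 + \left(5 + 2 \cdot 28\right)\right) - 60 = \left(2572 + \left(5 + 56\right)\right) - 60 = \left(2572 + 61\right) - 60 = 2633 - 60 = 2573$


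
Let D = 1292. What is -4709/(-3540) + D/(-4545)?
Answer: 224383/214524 ≈ 1.0460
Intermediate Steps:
-4709/(-3540) + D/(-4545) = -4709/(-3540) + 1292/(-4545) = -4709*(-1/3540) + 1292*(-1/4545) = 4709/3540 - 1292/4545 = 224383/214524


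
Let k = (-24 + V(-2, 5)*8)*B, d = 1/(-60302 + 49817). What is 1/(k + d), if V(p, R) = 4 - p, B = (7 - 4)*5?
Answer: 10485/3774599 ≈ 0.0027778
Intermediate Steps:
B = 15 (B = 3*5 = 15)
d = -1/10485 (d = 1/(-10485) = -1/10485 ≈ -9.5374e-5)
k = 360 (k = (-24 + (4 - 1*(-2))*8)*15 = (-24 + (4 + 2)*8)*15 = (-24 + 6*8)*15 = (-24 + 48)*15 = 24*15 = 360)
1/(k + d) = 1/(360 - 1/10485) = 1/(3774599/10485) = 10485/3774599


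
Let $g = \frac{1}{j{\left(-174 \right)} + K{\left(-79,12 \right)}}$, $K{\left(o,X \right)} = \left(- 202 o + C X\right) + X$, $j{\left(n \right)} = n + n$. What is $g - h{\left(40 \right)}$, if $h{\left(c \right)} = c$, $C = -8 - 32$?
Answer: $- \frac{605679}{15142} \approx -40.0$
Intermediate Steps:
$C = -40$
$j{\left(n \right)} = 2 n$
$K{\left(o,X \right)} = - 202 o - 39 X$ ($K{\left(o,X \right)} = \left(- 202 o - 40 X\right) + X = - 202 o - 39 X$)
$g = \frac{1}{15142}$ ($g = \frac{1}{2 \left(-174\right) - -15490} = \frac{1}{-348 + \left(15958 - 468\right)} = \frac{1}{-348 + 15490} = \frac{1}{15142} \approx 6.6041 \cdot 10^{-5}$)
$g - h{\left(40 \right)} = \frac{1}{15142} - 40 = - \frac{605679}{15142}$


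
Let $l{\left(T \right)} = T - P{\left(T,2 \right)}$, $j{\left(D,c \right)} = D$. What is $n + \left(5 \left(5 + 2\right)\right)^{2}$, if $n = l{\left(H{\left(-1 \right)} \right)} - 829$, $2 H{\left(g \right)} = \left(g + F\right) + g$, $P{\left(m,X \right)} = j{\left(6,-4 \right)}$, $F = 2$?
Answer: $390$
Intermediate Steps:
$P{\left(m,X \right)} = 6$
$H{\left(g \right)} = 1 + g$ ($H{\left(g \right)} = \frac{\left(g + 2\right) + g}{2} = \frac{\left(2 + g\right) + g}{2} = \frac{2 + 2 g}{2} = 1 + g$)
$l{\left(T \right)} = -6 + T$ ($l{\left(T \right)} = T - 6 = -6 + T$)
$n = -835$ ($n = \left(-6 + \left(1 - 1\right)\right) - 829 = \left(-6 + 0\right) - 829 = -6 - 829 = -835$)
$n + \left(5 \left(5 + 2\right)\right)^{2} = -835 + \left(5 \left(5 + 2\right)\right)^{2} = -835 + \left(5 \cdot 7\right)^{2} = -835 + 35^{2} = -835 + 1225 = 390$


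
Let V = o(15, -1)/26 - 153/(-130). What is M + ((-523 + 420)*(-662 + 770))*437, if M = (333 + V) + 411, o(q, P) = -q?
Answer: -24302217/5 ≈ -4.8604e+6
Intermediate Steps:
V = ⅗ (V = -1*15/26 - 153/(-130) = -15*1/26 - 153*(-1/130) = -15/26 + 153/130 = ⅗ ≈ 0.60000)
M = 3723/5 (M = (333 + ⅗) + 411 = 1668/5 + 411 = 3723/5 ≈ 744.60)
M + ((-523 + 420)*(-662 + 770))*437 = 3723/5 + ((-523 + 420)*(-662 + 770))*437 = 3723/5 - 103*108*437 = 3723/5 - 11124*437 = 3723/5 - 4861188 = -24302217/5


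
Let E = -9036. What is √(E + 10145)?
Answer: √1109 ≈ 33.302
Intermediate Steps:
√(E + 10145) = √(-9036 + 10145) = √1109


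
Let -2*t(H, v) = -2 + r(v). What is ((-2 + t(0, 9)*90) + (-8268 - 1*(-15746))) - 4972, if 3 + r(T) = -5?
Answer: 2954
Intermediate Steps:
r(T) = -8 (r(T) = -3 - 5 = -8)
t(H, v) = 5 (t(H, v) = -(-2 - 8)/2 = -½*(-10) = 5)
((-2 + t(0, 9)*90) + (-8268 - 1*(-15746))) - 4972 = ((-2 + 5*90) + (-8268 - 1*(-15746))) - 4972 = ((-2 + 450) + (-8268 + 15746)) - 4972 = (448 + 7478) - 4972 = 7926 - 4972 = 2954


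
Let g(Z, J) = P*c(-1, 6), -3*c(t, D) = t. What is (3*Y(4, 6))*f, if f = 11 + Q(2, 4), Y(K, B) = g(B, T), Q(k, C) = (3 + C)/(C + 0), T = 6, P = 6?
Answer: 153/2 ≈ 76.500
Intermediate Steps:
c(t, D) = -t/3
Q(k, C) = (3 + C)/C
g(Z, J) = 2 (g(Z, J) = 6*(-⅓*(-1)) = 6*(⅓) = 2)
Y(K, B) = 2
f = 51/4 (f = 11 + (3 + 4)/4 = 11 + (¼)*7 = 11 + 7/4 = 51/4 ≈ 12.750)
(3*Y(4, 6))*f = (3*2)*(51/4) = 6*(51/4) = 153/2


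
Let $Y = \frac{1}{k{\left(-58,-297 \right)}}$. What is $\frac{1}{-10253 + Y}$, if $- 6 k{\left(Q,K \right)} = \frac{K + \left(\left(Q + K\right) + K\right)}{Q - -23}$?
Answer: $- \frac{949}{9730307} \approx -9.753 \cdot 10^{-5}$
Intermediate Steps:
$k{\left(Q,K \right)} = - \frac{Q + 3 K}{6 \left(23 + Q\right)}$ ($k{\left(Q,K \right)} = - \frac{\left(K + \left(\left(Q + K\right) + K\right)\right) \frac{1}{Q - -23}}{6} = - \frac{\left(K + \left(\left(K + Q\right) + K\right)\right) \frac{1}{Q + \left(-7 + 30\right)}}{6} = - \frac{\left(K + \left(Q + 2 K\right)\right) \frac{1}{Q + 23}}{6} = - \frac{\left(Q + 3 K\right) \frac{1}{23 + Q}}{6} = - \frac{\frac{1}{23 + Q} \left(Q + 3 K\right)}{6} = - \frac{Q + 3 K}{6 \left(23 + Q\right)}$)
$Y = - \frac{210}{949}$ ($Y = \frac{1}{\frac{1}{6} \frac{1}{23 - 58} \left(\left(-1\right) \left(-58\right) - -891\right)} = \frac{1}{\frac{1}{6} \frac{1}{-35} \left(58 + 891\right)} = \frac{1}{\frac{1}{6} \left(- \frac{1}{35}\right) 949} = \frac{1}{- \frac{949}{210}} = - \frac{210}{949} \approx -0.22129$)
$\frac{1}{-10253 + Y} = \frac{1}{-10253 - \frac{210}{949}} = \frac{1}{- \frac{9730307}{949}} = - \frac{949}{9730307}$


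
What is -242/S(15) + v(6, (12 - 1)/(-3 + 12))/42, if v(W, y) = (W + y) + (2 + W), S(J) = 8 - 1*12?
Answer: 11503/189 ≈ 60.862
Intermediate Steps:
S(J) = -4 (S(J) = 8 - 12 = -4)
v(W, y) = 2 + y + 2*W
-242/S(15) + v(6, (12 - 1)/(-3 + 12))/42 = -242/(-4) + (2 + (12 - 1)/(-3 + 12) + 2*6)/42 = -242*(-1/4) + (2 + 11/9 + 12)*(1/42) = 121/2 + (2 + 11*(1/9) + 12)*(1/42) = 121/2 + (2 + 11/9 + 12)*(1/42) = 121/2 + (137/9)*(1/42) = 121/2 + 137/378 = 11503/189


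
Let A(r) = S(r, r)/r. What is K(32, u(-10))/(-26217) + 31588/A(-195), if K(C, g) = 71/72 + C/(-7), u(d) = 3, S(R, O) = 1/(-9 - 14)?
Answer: 1871966649704047/13213368 ≈ 1.4167e+8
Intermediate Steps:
S(R, O) = -1/23 (S(R, O) = 1/(-23) = -1/23)
K(C, g) = 71/72 - C/7 (K(C, g) = 71*(1/72) + C*(-⅐) = 71/72 - C/7)
A(r) = -1/(23*r)
K(32, u(-10))/(-26217) + 31588/A(-195) = (71/72 - ⅐*32)/(-26217) + 31588/((-1/23/(-195))) = (71/72 - 32/7)*(-1/26217) + 31588/((-1/23*(-1/195))) = -1807/504*(-1/26217) + 31588/(1/4485) = 1807/13213368 + 31588*4485 = 1807/13213368 + 141672180 = 1871966649704047/13213368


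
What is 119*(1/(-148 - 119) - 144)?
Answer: -4575431/267 ≈ -17136.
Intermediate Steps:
119*(1/(-148 - 119) - 144) = 119*(1/(-267) - 144) = 119*(-1/267 - 144) = 119*(-38449/267) = -4575431/267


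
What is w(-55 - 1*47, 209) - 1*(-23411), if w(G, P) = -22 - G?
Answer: 23491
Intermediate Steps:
w(-55 - 1*47, 209) - 1*(-23411) = (-22 - (-55 - 1*47)) - 1*(-23411) = (-22 - (-55 - 47)) + 23411 = (-22 - 1*(-102)) + 23411 = (-22 + 102) + 23411 = 80 + 23411 = 23491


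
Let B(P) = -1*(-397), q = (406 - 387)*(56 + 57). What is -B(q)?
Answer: -397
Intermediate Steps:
q = 2147 (q = 19*113 = 2147)
B(P) = 397
-B(q) = -1*397 = -397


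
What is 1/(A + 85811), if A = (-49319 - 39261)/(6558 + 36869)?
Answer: 43427/3726425717 ≈ 1.1654e-5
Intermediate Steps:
A = -88580/43427 ≈ -2.0397
1/(A + 85811) = 1/(-88580/43427 + 85811) = 1/(3726425717/43427) = 43427/3726425717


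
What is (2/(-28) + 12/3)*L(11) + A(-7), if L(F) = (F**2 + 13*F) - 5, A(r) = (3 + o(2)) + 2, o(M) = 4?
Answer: 2053/2 ≈ 1026.5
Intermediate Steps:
A(r) = 9 (A(r) = (3 + 4) + 2 = 7 + 2 = 9)
L(F) = -5 + F**2 + 13*F
(2/(-28) + 12/3)*L(11) + A(-7) = (2/(-28) + 12/3)*(-5 + 11**2 + 13*11) + 9 = (2*(-1/28) + 12*(1/3))*(-5 + 121 + 143) + 9 = (-1/14 + 4)*259 + 9 = (55/14)*259 + 9 = 2035/2 + 9 = 2053/2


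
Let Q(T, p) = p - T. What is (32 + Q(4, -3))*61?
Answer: 1525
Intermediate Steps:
(32 + Q(4, -3))*61 = (32 + (-3 - 1*4))*61 = (32 + (-3 - 4))*61 = (32 - 7)*61 = 25*61 = 1525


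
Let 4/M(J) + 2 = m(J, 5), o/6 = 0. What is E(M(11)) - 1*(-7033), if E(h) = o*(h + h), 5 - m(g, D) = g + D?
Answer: 7033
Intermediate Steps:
o = 0 (o = 6*0 = 0)
m(g, D) = 5 - D - g (m(g, D) = 5 - (g + D) = 5 - (D + g) = 5 + (-D - g) = 5 - D - g)
M(J) = 4/(-2 - J) (M(J) = 4/(-2 + (5 - 1*5 - J)) = 4/(-2 + (5 - 5 - J)) = 4/(-2 - J))
E(h) = 0 (E(h) = 0*(h + h) = 0*(2*h) = 0)
E(M(11)) - 1*(-7033) = 0 - 1*(-7033) = 0 + 7033 = 7033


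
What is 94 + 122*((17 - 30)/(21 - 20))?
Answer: -1492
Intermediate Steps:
94 + 122*((17 - 30)/(21 - 20)) = 94 + 122*(-13/1) = 94 + 122*(-13*1) = 94 + 122*(-13) = 94 - 1586 = -1492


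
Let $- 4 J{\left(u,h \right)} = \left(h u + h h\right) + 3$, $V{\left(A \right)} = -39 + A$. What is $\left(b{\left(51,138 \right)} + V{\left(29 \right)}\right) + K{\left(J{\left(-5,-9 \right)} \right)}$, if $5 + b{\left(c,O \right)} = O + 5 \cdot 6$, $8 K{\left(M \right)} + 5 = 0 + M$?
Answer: $\frac{4747}{32} \approx 148.34$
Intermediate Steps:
$J{\left(u,h \right)} = - \frac{3}{4} - \frac{h^{2}}{4} - \frac{h u}{4}$ ($J{\left(u,h \right)} = - \frac{\left(h u + h h\right) + 3}{4} = - \frac{\left(h u + h^{2}\right) + 3}{4} = - \frac{\left(h^{2} + h u\right) + 3}{4} = - \frac{3 + h^{2} + h u}{4} = - \frac{3}{4} - \frac{h^{2}}{4} - \frac{h u}{4}$)
$K{\left(M \right)} = - \frac{5}{8} + \frac{M}{8}$ ($K{\left(M \right)} = - \frac{5}{8} + \frac{0 + M}{8} = - \frac{5}{8} + \frac{M}{8}$)
$b{\left(c,O \right)} = 25 + O$ ($b{\left(c,O \right)} = -5 + \left(O + 5 \cdot 6\right) = -5 + \left(O + 30\right) = -5 + \left(30 + O\right) = 25 + O$)
$\left(b{\left(51,138 \right)} + V{\left(29 \right)}\right) + K{\left(J{\left(-5,-9 \right)} \right)} = \left(\left(25 + 138\right) + \left(-39 + 29\right)\right) + \left(- \frac{5}{8} + \frac{- \frac{3}{4} - \frac{\left(-9\right)^{2}}{4} - \left(- \frac{9}{4}\right) \left(-5\right)}{8}\right) = \left(163 - 10\right) + \left(- \frac{5}{8} + \frac{- \frac{3}{4} - \frac{81}{4} - \frac{45}{4}}{8}\right) = 153 + \left(- \frac{5}{8} + \frac{- \frac{3}{4} - \frac{81}{4} - \frac{45}{4}}{8}\right) = 153 + \left(- \frac{5}{8} + \frac{1}{8} \left(- \frac{129}{4}\right)\right) = 153 - \frac{149}{32} = \frac{4747}{32}$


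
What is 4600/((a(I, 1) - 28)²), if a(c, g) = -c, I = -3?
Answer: 184/25 ≈ 7.3600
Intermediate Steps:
4600/((a(I, 1) - 28)²) = 4600/((-1*(-3) - 28)²) = 4600/((3 - 28)²) = 4600/((-25)²) = 4600/625 = 4600*(1/625) = 184/25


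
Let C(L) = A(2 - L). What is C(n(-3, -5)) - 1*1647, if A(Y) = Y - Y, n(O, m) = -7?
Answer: -1647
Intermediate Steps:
A(Y) = 0
C(L) = 0
C(n(-3, -5)) - 1*1647 = 0 - 1*1647 = 0 - 1647 = -1647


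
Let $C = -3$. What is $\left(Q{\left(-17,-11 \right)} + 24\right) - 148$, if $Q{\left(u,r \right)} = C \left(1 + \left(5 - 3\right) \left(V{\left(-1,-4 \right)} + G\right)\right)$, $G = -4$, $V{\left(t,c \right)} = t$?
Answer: $-97$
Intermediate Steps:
$Q{\left(u,r \right)} = 27$ ($Q{\left(u,r \right)} = - 3 \left(1 + \left(5 - 3\right) \left(-1 - 4\right)\right) = - 3 \left(1 + 2 \left(-5\right)\right) = - 3 \left(1 - 10\right) = \left(-3\right) \left(-9\right) = 27$)
$\left(Q{\left(-17,-11 \right)} + 24\right) - 148 = \left(27 + 24\right) - 148 = 51 - 148 = -97$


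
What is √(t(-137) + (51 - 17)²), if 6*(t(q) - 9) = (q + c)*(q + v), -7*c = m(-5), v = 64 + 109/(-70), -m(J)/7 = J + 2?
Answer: √26142/3 ≈ 53.895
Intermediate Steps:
m(J) = -14 - 7*J (m(J) = -7*(J + 2) = -7*(2 + J) = -14 - 7*J)
v = 4371/70 (v = 64 + 109*(-1/70) = 64 - 109/70 = 4371/70 ≈ 62.443)
c = -3 (c = -(-14 - 7*(-5))/7 = -(-14 + 35)/7 = -⅐*21 = -3)
t(q) = 9 + (-3 + q)*(4371/70 + q)/6 (t(q) = 9 + ((q - 3)*(q + 4371/70))/6 = 9 + ((-3 + q)*(4371/70 + q))/6 = 9 + (-3 + q)*(4371/70 + q)/6)
√(t(-137) + (51 - 17)²) = √((-3111/140 + (⅙)*(-137)² + (1387/140)*(-137)) + (51 - 17)²) = √((-3111/140 + (⅙)*18769 - 190019/140) + 34²) = √((-3111/140 + 18769/6 - 190019/140) + 1156) = √(5246/3 + 1156) = √(8714/3) = √26142/3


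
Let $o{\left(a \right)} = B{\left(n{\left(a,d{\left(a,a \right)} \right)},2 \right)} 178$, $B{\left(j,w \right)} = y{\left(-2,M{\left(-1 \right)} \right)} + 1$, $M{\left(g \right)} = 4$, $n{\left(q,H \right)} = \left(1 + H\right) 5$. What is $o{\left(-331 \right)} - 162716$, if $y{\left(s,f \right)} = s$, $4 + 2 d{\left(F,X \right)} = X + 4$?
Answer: $-162894$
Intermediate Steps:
$d{\left(F,X \right)} = \frac{X}{2}$ ($d{\left(F,X \right)} = -2 + \frac{X + 4}{2} = -2 + \frac{4 + X}{2} = -2 + \left(2 + \frac{X}{2}\right) = \frac{X}{2}$)
$n{\left(q,H \right)} = 5 + 5 H$
$B{\left(j,w \right)} = -1$ ($B{\left(j,w \right)} = -2 + 1 = -1$)
$o{\left(a \right)} = -178$ ($o{\left(a \right)} = \left(-1\right) 178 = -178$)
$o{\left(-331 \right)} - 162716 = -178 - 162716 = -162894$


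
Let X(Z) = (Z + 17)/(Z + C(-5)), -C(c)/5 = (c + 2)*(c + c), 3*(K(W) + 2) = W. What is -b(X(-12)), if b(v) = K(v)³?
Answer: 932574833/114791256 ≈ 8.1241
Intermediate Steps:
K(W) = -2 + W/3
C(c) = -10*c*(2 + c) (C(c) = -5*(c + 2)*(c + c) = -5*(2 + c)*2*c = -10*c*(2 + c))
X(Z) = (17 + Z)/(-150 + Z) (X(Z) = (Z + 17)/(Z - 10*(-5)*(2 - 5)) = (17 + Z)/(Z - 10*(-5)*(-3)) = (17 + Z)/(Z - 150) = (17 + Z)/(-150 + Z))
b(v) = (-2 + v/3)³
-b(X(-12)) = -(-6 + (17 - 12)/(-150 - 12))³/27 = -(-6 + 5/(-162))³/27 = -(-6 - 1/162*5)³/27 = -(-6 - 5/162)³/27 = -(-977/162)³/27 = -(-932574833)/(27*4251528) = -1*(-932574833/114791256) = 932574833/114791256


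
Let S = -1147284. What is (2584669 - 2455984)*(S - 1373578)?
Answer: -324397126470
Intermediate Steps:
(2584669 - 2455984)*(S - 1373578) = (2584669 - 2455984)*(-1147284 - 1373578) = 128685*(-2520862) = -324397126470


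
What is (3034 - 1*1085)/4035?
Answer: 1949/4035 ≈ 0.48302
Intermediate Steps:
(3034 - 1*1085)/4035 = (3034 - 1085)*(1/4035) = 1949*(1/4035) = 1949/4035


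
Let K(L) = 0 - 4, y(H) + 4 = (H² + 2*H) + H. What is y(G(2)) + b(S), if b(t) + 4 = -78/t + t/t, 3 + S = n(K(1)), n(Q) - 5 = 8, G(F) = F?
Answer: -24/5 ≈ -4.8000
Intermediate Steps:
y(H) = -4 + H² + 3*H (y(H) = -4 + ((H² + 2*H) + H) = -4 + (H² + 3*H) = -4 + H² + 3*H)
K(L) = -4
n(Q) = 13 (n(Q) = 5 + 8 = 13)
S = 10 (S = -3 + 13 = 10)
b(t) = -3 - 78/t (b(t) = -4 + (-78/t + t/t) = -4 + (-78/t + 1) = -4 + (1 - 78/t) = -3 - 78/t)
y(G(2)) + b(S) = (-4 + 2² + 3*2) + (-3 - 78/10) = (-4 + 4 + 6) + (-3 - 78*⅒) = 6 + (-3 - 39/5) = 6 - 54/5 = -24/5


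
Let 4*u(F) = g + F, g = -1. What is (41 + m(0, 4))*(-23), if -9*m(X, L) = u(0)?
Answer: -33971/36 ≈ -943.64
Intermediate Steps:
u(F) = -¼ + F/4 (u(F) = (-1 + F)/4 = -¼ + F/4)
m(X, L) = 1/36 (m(X, L) = -(-¼ + (¼)*0)/9 = -(-¼ + 0)/9 = -⅑*(-¼) = 1/36)
(41 + m(0, 4))*(-23) = (41 + 1/36)*(-23) = (1477/36)*(-23) = -33971/36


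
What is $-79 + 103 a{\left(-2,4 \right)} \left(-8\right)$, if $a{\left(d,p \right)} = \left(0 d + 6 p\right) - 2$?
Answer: $-18207$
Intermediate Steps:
$a{\left(d,p \right)} = -2 + 6 p$ ($a{\left(d,p \right)} = \left(0 + 6 p\right) - 2 = 6 p - 2 = -2 + 6 p$)
$-79 + 103 a{\left(-2,4 \right)} \left(-8\right) = -79 + 103 \left(-2 + 6 \cdot 4\right) \left(-8\right) = -79 + 103 \left(-2 + 24\right) \left(-8\right) = -79 + 103 \cdot 22 \left(-8\right) = -79 + 103 \left(-176\right) = -79 - 18128 = -18207$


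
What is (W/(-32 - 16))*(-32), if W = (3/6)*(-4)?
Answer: -4/3 ≈ -1.3333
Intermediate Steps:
W = -2 (W = (3*(1/6))*(-4) = (1/2)*(-4) = -2)
(W/(-32 - 16))*(-32) = (-2/(-32 - 16))*(-32) = (-2/(-48))*(-32) = -1/48*(-2)*(-32) = (1/24)*(-32) = -4/3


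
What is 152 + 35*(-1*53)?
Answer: -1703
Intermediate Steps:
152 + 35*(-1*53) = 152 + 35*(-53) = 152 - 1855 = -1703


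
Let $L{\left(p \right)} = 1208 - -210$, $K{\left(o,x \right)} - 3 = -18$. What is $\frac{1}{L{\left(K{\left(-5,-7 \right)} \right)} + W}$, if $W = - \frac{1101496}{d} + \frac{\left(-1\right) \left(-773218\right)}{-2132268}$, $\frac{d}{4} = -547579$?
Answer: $\frac{583792589586}{827899778647453} \approx 0.00070515$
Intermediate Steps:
$d = -2190316$ ($d = 4 \left(-547579\right) = -2190316$)
$K{\left(o,x \right)} = -15$ ($K{\left(o,x \right)} = 3 - 18 = -15$)
$L{\left(p \right)} = 1418$ ($L{\left(p \right)} = 1208 + 210 = 1418$)
$W = \frac{81886614505}{583792589586}$ ($W = - \frac{1101496}{-2190316} + \frac{\left(-1\right) \left(-773218\right)}{-2132268} = \left(-1101496\right) \left(- \frac{1}{2190316}\right) + 773218 \left(- \frac{1}{2132268}\right) = \frac{275374}{547579} - \frac{386609}{1066134} = \frac{81886614505}{583792589586} \approx 0.14027$)
$\frac{1}{L{\left(K{\left(-5,-7 \right)} \right)} + W} = \frac{1}{1418 + \frac{81886614505}{583792589586}} = \frac{1}{\frac{827899778647453}{583792589586}} = \frac{583792589586}{827899778647453}$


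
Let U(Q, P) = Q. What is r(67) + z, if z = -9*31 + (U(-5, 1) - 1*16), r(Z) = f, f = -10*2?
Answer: -320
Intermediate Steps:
f = -20
r(Z) = -20
z = -300 (z = -9*31 + (-5 - 1*16) = -279 + (-5 - 16) = -279 - 21 = -300)
r(67) + z = -20 - 300 = -320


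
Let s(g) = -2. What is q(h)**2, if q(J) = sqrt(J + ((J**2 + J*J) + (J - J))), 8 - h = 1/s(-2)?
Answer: 153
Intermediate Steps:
h = 17/2 (h = 8 - 1/(-2) = 8 - 1*(-1/2) = 8 + 1/2 = 17/2 ≈ 8.5000)
q(J) = sqrt(J + 2*J**2) (q(J) = sqrt(J + ((J**2 + J**2) + 0)) = sqrt(J + (2*J**2 + 0)) = sqrt(J + 2*J**2))
q(h)**2 = (sqrt(17*(1 + 2*(17/2))/2))**2 = (sqrt(17*(1 + 17)/2))**2 = (sqrt((17/2)*18))**2 = (sqrt(153))**2 = (3*sqrt(17))**2 = 153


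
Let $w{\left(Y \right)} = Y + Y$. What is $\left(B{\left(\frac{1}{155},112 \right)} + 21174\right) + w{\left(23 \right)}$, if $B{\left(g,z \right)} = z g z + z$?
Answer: $\frac{3319004}{155} \approx 21413.0$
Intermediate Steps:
$w{\left(Y \right)} = 2 Y$
$B{\left(g,z \right)} = z + g z^{2}$ ($B{\left(g,z \right)} = g z z + z = g z^{2} + z = z + g z^{2}$)
$\left(B{\left(\frac{1}{155},112 \right)} + 21174\right) + w{\left(23 \right)} = \left(112 \left(1 + \frac{1}{155} \cdot 112\right) + 21174\right) + 2 \cdot 23 = \left(112 \left(1 + \frac{1}{155} \cdot 112\right) + 21174\right) + 46 = \left(112 \left(1 + \frac{112}{155}\right) + 21174\right) + 46 = \left(112 \cdot \frac{267}{155} + 21174\right) + 46 = \left(\frac{29904}{155} + 21174\right) + 46 = \frac{3311874}{155} + 46 = \frac{3319004}{155}$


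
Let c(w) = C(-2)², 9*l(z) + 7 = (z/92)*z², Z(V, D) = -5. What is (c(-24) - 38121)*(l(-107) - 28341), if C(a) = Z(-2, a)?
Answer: 235166941340/207 ≈ 1.1361e+9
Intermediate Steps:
C(a) = -5
l(z) = -7/9 + z³/828 (l(z) = -7/9 + ((z/92)*z²)/9 = -7/9 + (z³/92)/9 = -7/9 + z³/828)
c(w) = 25 (c(w) = (-5)² = 25)
(c(-24) - 38121)*(l(-107) - 28341) = (25 - 38121)*((-7/9 + (1/828)*(-107)³) - 28341) = -38096*((-7/9 + (1/828)*(-1225043)) - 28341) = -38096*((-7/9 - 1225043/828) - 28341) = -38096*(-1225687/828 - 28341) = -38096*(-24692035/828) = 235166941340/207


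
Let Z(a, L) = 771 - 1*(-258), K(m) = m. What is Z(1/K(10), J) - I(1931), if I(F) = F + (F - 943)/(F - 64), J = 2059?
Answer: -1685022/1867 ≈ -902.53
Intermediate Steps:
Z(a, L) = 1029 (Z(a, L) = 771 + 258 = 1029)
I(F) = F + (-943 + F)/(-64 + F)
Z(1/K(10), J) - I(1931) = 1029 - (-943 + 1931**2 - 63*1931)/(-64 + 1931) = 1029 - (-943 + 3728761 - 121653)/1867 = 1029 - 3606165/1867 = -1685022/1867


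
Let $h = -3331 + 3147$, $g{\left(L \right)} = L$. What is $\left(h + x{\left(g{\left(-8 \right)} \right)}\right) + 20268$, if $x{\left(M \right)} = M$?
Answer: $20076$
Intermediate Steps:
$h = -184$
$\left(h + x{\left(g{\left(-8 \right)} \right)}\right) + 20268 = \left(-184 - 8\right) + 20268 = -192 + 20268 = 20076$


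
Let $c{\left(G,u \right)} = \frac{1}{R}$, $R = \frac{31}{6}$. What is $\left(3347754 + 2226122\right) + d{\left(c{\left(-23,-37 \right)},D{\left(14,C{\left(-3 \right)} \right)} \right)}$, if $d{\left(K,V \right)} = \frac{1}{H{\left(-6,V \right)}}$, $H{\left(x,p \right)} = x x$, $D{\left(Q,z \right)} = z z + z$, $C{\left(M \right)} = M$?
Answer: $\frac{200659537}{36} \approx 5.5739 \cdot 10^{6}$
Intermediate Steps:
$R = \frac{31}{6}$ ($R = 31 \cdot \frac{1}{6} = \frac{31}{6} \approx 5.1667$)
$c{\left(G,u \right)} = \frac{6}{31}$ ($c{\left(G,u \right)} = \frac{1}{\frac{31}{6}} = \frac{6}{31}$)
$D{\left(Q,z \right)} = z + z^{2}$ ($D{\left(Q,z \right)} = z^{2} + z = z + z^{2}$)
$H{\left(x,p \right)} = x^{2}$
$d{\left(K,V \right)} = \frac{1}{36}$ ($d{\left(K,V \right)} = \frac{1}{\left(-6\right)^{2}} = \frac{1}{36}$)
$\left(3347754 + 2226122\right) + d{\left(c{\left(-23,-37 \right)},D{\left(14,C{\left(-3 \right)} \right)} \right)} = \left(3347754 + 2226122\right) + \frac{1}{36} = 5573876 + \frac{1}{36} = \frac{200659537}{36}$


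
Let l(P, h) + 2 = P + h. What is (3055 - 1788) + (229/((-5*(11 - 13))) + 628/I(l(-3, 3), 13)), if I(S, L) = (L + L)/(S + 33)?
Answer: 265027/130 ≈ 2038.7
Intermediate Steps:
l(P, h) = -2 + P + h (l(P, h) = -2 + (P + h) = -2 + P + h)
I(S, L) = 2*L/(33 + S) (I(S, L) = (2*L)/(33 + S) = 2*L/(33 + S))
(3055 - 1788) + (229/((-5*(11 - 13))) + 628/I(l(-3, 3), 13)) = (3055 - 1788) + (229/((-5*(11 - 13))) + 628/((2*13/(33 + (-2 - 3 + 3))))) = 1267 + (229/((-5*(-2))) + 628/((2*13/(33 - 2)))) = 1267 + (229/10 + 628/((2*13/31))) = 1267 + (229*(⅒) + 628/((2*13*(1/31)))) = 1267 + (229/10 + 628/(26/31)) = 1267 + (229/10 + 628*(31/26)) = 1267 + (229/10 + 9734/13) = 1267 + 100317/130 = 265027/130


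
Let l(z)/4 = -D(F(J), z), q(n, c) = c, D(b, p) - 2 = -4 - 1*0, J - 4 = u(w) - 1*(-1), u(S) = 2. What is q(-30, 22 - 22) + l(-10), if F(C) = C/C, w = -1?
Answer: 8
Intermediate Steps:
J = 7 (J = 4 + (2 - 1*(-1)) = 4 + (2 + 1) = 4 + 3 = 7)
F(C) = 1
D(b, p) = -2 (D(b, p) = 2 + (-4 - 1*0) = 2 + (-4 + 0) = 2 - 4 = -2)
l(z) = 8 (l(z) = 4*(-1*(-2)) = 4*2 = 8)
q(-30, 22 - 22) + l(-10) = (22 - 22) + 8 = 0 + 8 = 8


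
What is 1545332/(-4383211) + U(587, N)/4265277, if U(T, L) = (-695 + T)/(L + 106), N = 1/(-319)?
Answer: -8254471516935152/23413134418375793 ≈ -0.35256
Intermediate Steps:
N = -1/319 ≈ -0.0031348
U(T, L) = (-695 + T)/(106 + L)
1545332/(-4383211) + U(587, N)/4265277 = 1545332/(-4383211) + ((-695 + 587)/(106 - 1/319))/4265277 = 1545332*(-1/4383211) + (-108/(33813/319))*(1/4265277) = -1545332/4383211 + ((319/33813)*(-108))*(1/4265277) = -1545332/4383211 - 3828/3757*1/4265277 = -1545332/4383211 - 1276/5341548563 = -8254471516935152/23413134418375793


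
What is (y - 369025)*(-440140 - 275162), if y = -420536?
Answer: 564774562422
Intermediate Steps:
(y - 369025)*(-440140 - 275162) = (-420536 - 369025)*(-440140 - 275162) = -789561*(-715302) = 564774562422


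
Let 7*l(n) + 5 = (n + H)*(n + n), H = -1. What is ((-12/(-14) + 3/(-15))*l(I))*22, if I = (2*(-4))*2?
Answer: 5566/5 ≈ 1113.2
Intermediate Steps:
I = -16 (I = -8*2 = -16)
l(n) = -5/7 + 2*n*(-1 + n)/7 (l(n) = -5/7 + ((n - 1)*(n + n))/7 = -5/7 + ((-1 + n)*(2*n))/7 = -5/7 + (2*n*(-1 + n))/7 = -5/7 + 2*n*(-1 + n)/7)
((-12/(-14) + 3/(-15))*l(I))*22 = ((-12/(-14) + 3/(-15))*(-5/7 - 2/7*(-16) + (2/7)*(-16)**2))*22 = ((-12*(-1/14) + 3*(-1/15))*(-5/7 + 32/7 + (2/7)*256))*22 = ((6/7 - 1/5)*(-5/7 + 32/7 + 512/7))*22 = ((23/35)*77)*22 = (253/5)*22 = 5566/5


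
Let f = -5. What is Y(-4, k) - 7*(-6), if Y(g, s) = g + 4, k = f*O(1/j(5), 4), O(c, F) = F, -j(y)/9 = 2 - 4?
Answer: 42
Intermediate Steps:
j(y) = 18 (j(y) = -9*(2 - 4) = -9*(-2) = 18)
k = -20 (k = -5*4 = -20)
Y(g, s) = 4 + g
Y(-4, k) - 7*(-6) = (4 - 4) - 7*(-6) = 0 + 42 = 42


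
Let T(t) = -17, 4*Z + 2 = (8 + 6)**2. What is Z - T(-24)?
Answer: 131/2 ≈ 65.500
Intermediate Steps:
Z = 97/2 (Z = -1/2 + (8 + 6)**2/4 = -1/2 + (1/4)*14**2 = -1/2 + (1/4)*196 = -1/2 + 49 = 97/2 ≈ 48.500)
Z - T(-24) = 97/2 - 1*(-17) = 97/2 + 17 = 131/2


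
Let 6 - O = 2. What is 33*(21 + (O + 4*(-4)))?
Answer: 297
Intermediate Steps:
O = 4 (O = 6 - 1*2 = 6 - 2 = 4)
33*(21 + (O + 4*(-4))) = 33*(21 + (4 + 4*(-4))) = 33*(21 + (4 - 16)) = 33*(21 - 12) = 33*9 = 297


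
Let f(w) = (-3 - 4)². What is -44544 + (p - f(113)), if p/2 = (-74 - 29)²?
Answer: -23375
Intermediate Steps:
p = 21218 (p = 2*(-74 - 29)² = 2*(-103)² = 2*10609 = 21218)
f(w) = 49 (f(w) = (-7)² = 49)
-44544 + (p - f(113)) = -44544 + (21218 - 1*49) = -44544 + (21218 - 49) = -44544 + 21169 = -23375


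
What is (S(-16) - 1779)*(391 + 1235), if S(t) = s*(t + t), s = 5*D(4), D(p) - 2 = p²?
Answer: -7575534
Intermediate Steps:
D(p) = 2 + p²
s = 90 (s = 5*(2 + 4²) = 5*(2 + 16) = 5*18 = 90)
S(t) = 180*t (S(t) = 90*(t + t) = 90*(2*t) = 180*t)
(S(-16) - 1779)*(391 + 1235) = (180*(-16) - 1779)*(391 + 1235) = (-2880 - 1779)*1626 = -4659*1626 = -7575534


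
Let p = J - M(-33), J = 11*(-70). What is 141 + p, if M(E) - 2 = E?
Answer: -598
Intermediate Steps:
M(E) = 2 + E
J = -770
p = -739 (p = -770 - (2 - 33) = -770 - 1*(-31) = -770 + 31 = -739)
141 + p = 141 - 739 = -598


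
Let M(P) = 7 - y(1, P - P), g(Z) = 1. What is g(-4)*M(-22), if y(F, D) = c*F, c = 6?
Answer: 1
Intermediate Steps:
y(F, D) = 6*F
M(P) = 1 (M(P) = 7 - 6 = 1)
g(-4)*M(-22) = 1*1 = 1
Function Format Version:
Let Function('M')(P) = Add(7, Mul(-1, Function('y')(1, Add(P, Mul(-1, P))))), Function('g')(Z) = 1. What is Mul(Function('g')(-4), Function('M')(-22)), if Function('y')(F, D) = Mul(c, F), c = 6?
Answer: 1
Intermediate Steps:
Function('y')(F, D) = Mul(6, F)
Function('M')(P) = 1 (Function('M')(P) = Add(7, Mul(-1, Mul(6, 1))) = Add(7, Mul(-1, 6)) = Add(7, -6) = 1)
Mul(Function('g')(-4), Function('M')(-22)) = Mul(1, 1) = 1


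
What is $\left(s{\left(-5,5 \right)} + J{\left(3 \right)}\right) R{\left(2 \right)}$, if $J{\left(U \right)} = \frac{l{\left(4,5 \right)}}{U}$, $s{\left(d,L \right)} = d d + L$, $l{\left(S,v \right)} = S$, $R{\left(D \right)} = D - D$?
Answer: $0$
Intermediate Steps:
$R{\left(D \right)} = 0$
$s{\left(d,L \right)} = L + d^{2}$ ($s{\left(d,L \right)} = d^{2} + L = L + d^{2}$)
$J{\left(U \right)} = \frac{4}{U}$
$\left(s{\left(-5,5 \right)} + J{\left(3 \right)}\right) R{\left(2 \right)} = \left(\left(5 + \left(-5\right)^{2}\right) + \frac{4}{3}\right) 0 = \left(\left(5 + 25\right) + 4 \cdot \frac{1}{3}\right) 0 = \left(30 + \frac{4}{3}\right) 0 = \frac{94}{3} \cdot 0 = 0$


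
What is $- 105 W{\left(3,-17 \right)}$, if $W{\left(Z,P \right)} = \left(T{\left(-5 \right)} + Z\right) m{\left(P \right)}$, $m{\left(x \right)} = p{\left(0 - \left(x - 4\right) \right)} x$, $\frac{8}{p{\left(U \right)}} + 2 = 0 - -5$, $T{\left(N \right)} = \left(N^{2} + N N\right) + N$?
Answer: $228480$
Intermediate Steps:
$T{\left(N \right)} = N + 2 N^{2}$ ($T{\left(N \right)} = \left(N^{2} + N^{2}\right) + N = 2 N^{2} + N = N + 2 N^{2}$)
$p{\left(U \right)} = \frac{8}{3}$ ($p{\left(U \right)} = \frac{8}{-2 + \left(0 - -5\right)} = \frac{8}{-2 + \left(0 + 5\right)} = \frac{8}{-2 + 5} = \frac{8}{3}$)
$m{\left(x \right)} = \frac{8 x}{3}$
$W{\left(Z,P \right)} = \frac{8 P \left(45 + Z\right)}{3}$ ($W{\left(Z,P \right)} = \left(- 5 \left(1 + 2 \left(-5\right)\right) + Z\right) \frac{8 P}{3} = \left(- 5 \left(1 - 10\right) + Z\right) \frac{8 P}{3} = \left(\left(-5\right) \left(-9\right) + Z\right) \frac{8 P}{3} = \left(45 + Z\right) \frac{8 P}{3} = \frac{8 P \left(45 + Z\right)}{3}$)
$- 105 W{\left(3,-17 \right)} = - 105 \cdot \frac{8}{3} \left(-17\right) \left(45 + 3\right) = - 105 \cdot \frac{8}{3} \left(-17\right) 48 = \left(-105\right) \left(-2176\right) = 228480$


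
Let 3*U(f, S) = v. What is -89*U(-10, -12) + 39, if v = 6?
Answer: -139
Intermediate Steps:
U(f, S) = 2 (U(f, S) = (1/3)*6 = 2)
-89*U(-10, -12) + 39 = -89*2 + 39 = -178 + 39 = -139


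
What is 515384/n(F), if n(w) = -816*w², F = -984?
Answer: -64423/98762112 ≈ -0.00065230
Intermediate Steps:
515384/n(F) = 515384/((-816*(-984)²)) = 515384/((-816*968256)) = 515384/(-790096896) = 515384*(-1/790096896) = -64423/98762112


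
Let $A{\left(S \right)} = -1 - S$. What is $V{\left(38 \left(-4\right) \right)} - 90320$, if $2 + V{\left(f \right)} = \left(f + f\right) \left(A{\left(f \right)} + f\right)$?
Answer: $-90018$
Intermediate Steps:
$V{\left(f \right)} = -2 - 2 f$ ($V{\left(f \right)} = -2 + \left(f + f\right) \left(\left(-1 - f\right) + f\right) = -2 + 2 f \left(-1\right) = -2 - 2 f$)
$V{\left(38 \left(-4\right) \right)} - 90320 = \left(-2 - 2 \cdot 38 \left(-4\right)\right) - 90320 = \left(-2 - -304\right) - 90320 = \left(-2 + 304\right) - 90320 = 302 - 90320 = -90018$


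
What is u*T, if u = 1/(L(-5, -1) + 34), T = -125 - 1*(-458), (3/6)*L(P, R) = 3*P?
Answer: 333/4 ≈ 83.250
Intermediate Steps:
L(P, R) = 6*P (L(P, R) = 2*(3*P) = 6*P)
T = 333 (T = -125 + 458 = 333)
u = ¼ (u = 1/(6*(-5) + 34) = 1/(-30 + 34) = 1/4 = ¼ ≈ 0.25000)
u*T = (¼)*333 = 333/4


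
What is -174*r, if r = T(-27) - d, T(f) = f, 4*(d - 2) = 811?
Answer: 80649/2 ≈ 40325.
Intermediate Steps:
d = 819/4 (d = 2 + (1/4)*811 = 2 + 811/4 = 819/4 ≈ 204.75)
r = -927/4 (r = -27 - 1*819/4 = -27 - 819/4 = -927/4 ≈ -231.75)
-174*r = -174*(-927/4) = 80649/2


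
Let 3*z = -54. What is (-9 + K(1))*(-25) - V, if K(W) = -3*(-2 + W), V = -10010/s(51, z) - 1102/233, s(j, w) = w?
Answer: -841697/2097 ≈ -401.38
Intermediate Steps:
z = -18 (z = (⅓)*(-54) = -18)
V = 1156247/2097 (V = -10010/(-18) - 1102/233 = -10010*(-1/18) - 1102*1/233 = 5005/9 - 1102/233 = 1156247/2097 ≈ 551.38)
K(W) = 6 - 3*W
(-9 + K(1))*(-25) - V = (-9 + (6 - 3*1))*(-25) - 1*1156247/2097 = (-9 + (6 - 3))*(-25) - 1156247/2097 = (-9 + 3)*(-25) - 1156247/2097 = -6*(-25) - 1156247/2097 = 150 - 1156247/2097 = -841697/2097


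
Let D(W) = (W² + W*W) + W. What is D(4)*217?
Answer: 7812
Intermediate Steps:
D(W) = W + 2*W² (D(W) = (W² + W²) + W = 2*W² + W = W + 2*W²)
D(4)*217 = (4*(1 + 2*4))*217 = (4*(1 + 8))*217 = (4*9)*217 = 36*217 = 7812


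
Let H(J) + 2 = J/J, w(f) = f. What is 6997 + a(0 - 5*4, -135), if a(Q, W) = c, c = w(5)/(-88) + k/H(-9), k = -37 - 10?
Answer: 619867/88 ≈ 7043.9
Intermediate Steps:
H(J) = -1 (H(J) = -2 + J/J = -2 + 1 = -1)
k = -47
c = 4131/88 (c = 5/(-88) - 47/(-1) = 5*(-1/88) - 47*(-1) = -5/88 + 47 = 4131/88 ≈ 46.943)
a(Q, W) = 4131/88
6997 + a(0 - 5*4, -135) = 6997 + 4131/88 = 619867/88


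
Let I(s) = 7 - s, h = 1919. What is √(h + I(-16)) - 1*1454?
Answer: -1454 + √1942 ≈ -1409.9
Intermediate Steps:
√(h + I(-16)) - 1*1454 = √(1919 + (7 - 1*(-16))) - 1*1454 = √(1919 + (7 + 16)) - 1454 = √(1919 + 23) - 1454 = √1942 - 1454 = -1454 + √1942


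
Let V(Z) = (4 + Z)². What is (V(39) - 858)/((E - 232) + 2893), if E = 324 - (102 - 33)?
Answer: 991/2916 ≈ 0.33985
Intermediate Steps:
E = 255 (E = 324 - 1*69 = 324 - 69 = 255)
(V(39) - 858)/((E - 232) + 2893) = ((4 + 39)² - 858)/((255 - 232) + 2893) = (43² - 858)/(23 + 2893) = (1849 - 858)/2916 = 991*(1/2916) = 991/2916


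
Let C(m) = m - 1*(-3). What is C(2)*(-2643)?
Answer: -13215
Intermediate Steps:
C(m) = 3 + m (C(m) = m + 3 = 3 + m)
C(2)*(-2643) = (3 + 2)*(-2643) = 5*(-2643) = -13215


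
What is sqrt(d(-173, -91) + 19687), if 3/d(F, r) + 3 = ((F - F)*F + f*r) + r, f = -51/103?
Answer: sqrt(99241858)/71 ≈ 140.31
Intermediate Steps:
f = -51/103 (f = -51*1/103 = -51/103 ≈ -0.49515)
d(F, r) = 3/(-3 + 52*r/103) (d(F, r) = 3/(-3 + (((F - F)*F - 51*r/103) + r)) = 3/(-3 + ((0*F - 51*r/103) + r)) = 3/(-3 + ((0 - 51*r/103) + r)) = 3/(-3 + (-51*r/103 + r)) = 3/(-3 + 52*r/103))
sqrt(d(-173, -91) + 19687) = sqrt(309/(-309 + 52*(-91)) + 19687) = sqrt(309/(-309 - 4732) + 19687) = sqrt(309/(-5041) + 19687) = sqrt(309*(-1/5041) + 19687) = sqrt(-309/5041 + 19687) = sqrt(99241858/5041) = sqrt(99241858)/71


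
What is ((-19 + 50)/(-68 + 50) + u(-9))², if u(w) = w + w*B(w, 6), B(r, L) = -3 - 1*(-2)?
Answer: 961/324 ≈ 2.9660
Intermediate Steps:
B(r, L) = -1 (B(r, L) = -3 + 2 = -1)
u(w) = 0 (u(w) = w + w*(-1) = w - w = 0)
((-19 + 50)/(-68 + 50) + u(-9))² = ((-19 + 50)/(-68 + 50) + 0)² = (31/(-18) + 0)² = (31*(-1/18) + 0)² = (-31/18 + 0)² = (-31/18)² = 961/324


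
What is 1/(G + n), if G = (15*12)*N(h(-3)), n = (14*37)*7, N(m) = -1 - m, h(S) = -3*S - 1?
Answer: 1/2006 ≈ 0.00049850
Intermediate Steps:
h(S) = -1 - 3*S
n = 3626 (n = 518*7 = 3626)
G = -1620 (G = (15*12)*(-1 - (-1 - 3*(-3))) = 180*(-1 - (-1 + 9)) = 180*(-1 - 1*8) = 180*(-1 - 8) = 180*(-9) = -1620)
1/(G + n) = 1/(-1620 + 3626) = 1/2006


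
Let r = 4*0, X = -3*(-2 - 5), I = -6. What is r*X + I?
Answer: -6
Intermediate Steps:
X = 21 (X = -3*(-7) = 21)
r = 0
r*X + I = 0*21 - 6 = 0 - 6 = -6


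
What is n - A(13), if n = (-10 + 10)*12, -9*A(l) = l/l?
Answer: ⅑ ≈ 0.11111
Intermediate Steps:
A(l) = -⅑ (A(l) = -l/(9*l) = -⅑*1 = -⅑)
n = 0 (n = 0*12 = 0)
n - A(13) = 0 - 1*(-⅑) = 0 + ⅑ = ⅑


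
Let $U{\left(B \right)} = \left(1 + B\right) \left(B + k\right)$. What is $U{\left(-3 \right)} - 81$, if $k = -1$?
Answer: $-73$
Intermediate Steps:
$U{\left(B \right)} = \left(1 + B\right) \left(-1 + B\right)$ ($U{\left(B \right)} = \left(1 + B\right) \left(B - 1\right) = \left(1 + B\right) \left(-1 + B\right)$)
$U{\left(-3 \right)} - 81 = \left(-1 + \left(-3\right)^{2}\right) - 81 = \left(-1 + 9\right) - 81 = 8 - 81 = -73$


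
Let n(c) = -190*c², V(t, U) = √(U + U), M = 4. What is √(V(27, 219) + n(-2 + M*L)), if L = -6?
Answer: √(-128440 + √438) ≈ 358.36*I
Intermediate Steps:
V(t, U) = √2*√U (V(t, U) = √(2*U) = √2*√U)
√(V(27, 219) + n(-2 + M*L)) = √(√2*√219 - 190*(-2 + 4*(-6))²) = √(√438 - 190*(-2 - 24)²) = √(√438 - 190*(-26)²) = √(√438 - 190*676) = √(√438 - 128440) = √(-128440 + √438)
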